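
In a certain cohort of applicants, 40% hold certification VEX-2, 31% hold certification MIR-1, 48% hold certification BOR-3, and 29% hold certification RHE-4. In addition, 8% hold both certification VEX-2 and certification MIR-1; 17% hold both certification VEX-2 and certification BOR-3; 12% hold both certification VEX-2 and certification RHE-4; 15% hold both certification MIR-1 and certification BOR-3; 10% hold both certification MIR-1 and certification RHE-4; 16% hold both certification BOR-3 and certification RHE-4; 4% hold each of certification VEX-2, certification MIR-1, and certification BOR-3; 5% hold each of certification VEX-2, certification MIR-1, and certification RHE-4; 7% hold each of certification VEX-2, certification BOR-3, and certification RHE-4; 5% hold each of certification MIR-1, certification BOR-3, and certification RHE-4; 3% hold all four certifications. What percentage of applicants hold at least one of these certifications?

88%

Using inclusion–exclusion:
P(at least one) = 40 + 31 + 48 + 29 − 8 − 17 − 12 − 15 − 10 − 16 + 4 + 5 + 7 + 5 − 3 = 88%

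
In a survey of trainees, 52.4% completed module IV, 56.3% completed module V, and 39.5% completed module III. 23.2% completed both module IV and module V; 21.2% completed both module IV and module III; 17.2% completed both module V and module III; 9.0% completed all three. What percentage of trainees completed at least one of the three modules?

P(at least one) = 52.4 + 56.3 + 39.5 − 23.2 − 21.2 − 17.2 + 9.0 = 95.6%

95.6%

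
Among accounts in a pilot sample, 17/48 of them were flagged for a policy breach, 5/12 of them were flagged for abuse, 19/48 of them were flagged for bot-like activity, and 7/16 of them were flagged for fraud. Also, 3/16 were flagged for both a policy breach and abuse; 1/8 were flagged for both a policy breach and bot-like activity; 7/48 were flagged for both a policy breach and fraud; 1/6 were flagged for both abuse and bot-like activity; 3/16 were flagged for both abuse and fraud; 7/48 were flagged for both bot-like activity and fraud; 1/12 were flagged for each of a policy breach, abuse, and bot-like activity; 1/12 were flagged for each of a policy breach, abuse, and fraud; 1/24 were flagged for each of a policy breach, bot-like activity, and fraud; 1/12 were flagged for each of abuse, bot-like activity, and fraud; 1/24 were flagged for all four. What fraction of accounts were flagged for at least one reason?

43/48

Using inclusion–exclusion:
P(at least one) = 17/48 + 5/12 + 19/48 + 7/16 − 3/16 − 1/8 − 7/48 − 1/6 − 3/16 − 7/48 + 1/12 + 1/12 + 1/24 + 1/12 − 1/24 = 43/48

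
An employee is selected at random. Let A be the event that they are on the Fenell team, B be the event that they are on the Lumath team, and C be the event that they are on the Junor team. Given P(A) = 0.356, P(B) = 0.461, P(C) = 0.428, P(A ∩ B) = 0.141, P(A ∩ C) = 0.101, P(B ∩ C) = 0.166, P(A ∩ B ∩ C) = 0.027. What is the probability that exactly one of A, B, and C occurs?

0.510

By inclusion–exclusion (exactly-one form):
P(exactly one) = 0.356 + 0.461 + 0.428 − 2·0.141 − 2·0.101 − 2·0.166 + 3·0.027 = 0.510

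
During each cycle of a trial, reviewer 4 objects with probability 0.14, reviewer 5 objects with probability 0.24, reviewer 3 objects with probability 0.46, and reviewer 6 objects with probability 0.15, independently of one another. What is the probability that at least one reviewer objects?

0.6999976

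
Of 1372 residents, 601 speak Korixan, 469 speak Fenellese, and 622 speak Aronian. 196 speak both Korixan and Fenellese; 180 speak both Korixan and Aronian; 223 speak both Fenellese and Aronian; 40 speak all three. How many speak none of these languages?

Inclusion–exclusion gives
|at least one| = 601 + 469 + 622 − 196 − 180 − 223 + 40 = 1133
None: 1372 − 1133 = 239

239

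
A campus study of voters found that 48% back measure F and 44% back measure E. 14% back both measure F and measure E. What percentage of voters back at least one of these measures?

By inclusion–exclusion:
P(≥1) = 48 + 44 − 14 = 78%

78%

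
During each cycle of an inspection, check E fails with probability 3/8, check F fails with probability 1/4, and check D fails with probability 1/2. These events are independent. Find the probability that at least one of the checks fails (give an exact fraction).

49/64

Independence gives P(none) = ∏(1 − pᵢ).
P(none) = (1 − 3/8) × (1 − 1/4) × (1 − 1/2) = 5/8 × 3/4 × 1/2 = 15/64
P(at least one) = 1 − 15/64 = 49/64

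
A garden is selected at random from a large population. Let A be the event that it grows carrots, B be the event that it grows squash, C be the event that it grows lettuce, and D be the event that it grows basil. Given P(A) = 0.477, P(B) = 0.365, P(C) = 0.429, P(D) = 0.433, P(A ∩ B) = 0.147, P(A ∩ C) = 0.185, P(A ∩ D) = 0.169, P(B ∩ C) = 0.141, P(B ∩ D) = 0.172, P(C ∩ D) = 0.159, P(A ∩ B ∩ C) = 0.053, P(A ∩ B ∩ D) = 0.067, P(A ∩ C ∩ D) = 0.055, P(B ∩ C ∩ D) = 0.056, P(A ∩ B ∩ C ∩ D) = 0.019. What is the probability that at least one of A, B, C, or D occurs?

By inclusion–exclusion:
P(A ∪ B ∪ C ∪ D) = 0.477 + 0.365 + 0.429 + 0.433 − 0.147 − 0.185 − 0.169 − 0.141 − 0.172 − 0.159 + 0.053 + 0.067 + 0.055 + 0.056 − 0.019 = 0.943

0.943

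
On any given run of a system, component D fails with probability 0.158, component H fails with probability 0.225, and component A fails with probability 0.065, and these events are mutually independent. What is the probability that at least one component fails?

Independence gives P(none) = ∏(1 − pᵢ).
P(none) = (1 − 0.158) × (1 − 0.225) × (1 − 0.065) = 0.842 × 0.775 × 0.935 = 0.61013425
P(at least one) = 1 − 0.61013425 = 0.38986575

0.38986575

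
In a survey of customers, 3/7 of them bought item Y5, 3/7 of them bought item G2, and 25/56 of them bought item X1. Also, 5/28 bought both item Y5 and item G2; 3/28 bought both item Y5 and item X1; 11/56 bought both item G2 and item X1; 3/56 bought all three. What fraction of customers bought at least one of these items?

Inclusion–exclusion gives
P(at least one) = 3/7 + 3/7 + 25/56 − 5/28 − 3/28 − 11/56 + 3/56 = 7/8

7/8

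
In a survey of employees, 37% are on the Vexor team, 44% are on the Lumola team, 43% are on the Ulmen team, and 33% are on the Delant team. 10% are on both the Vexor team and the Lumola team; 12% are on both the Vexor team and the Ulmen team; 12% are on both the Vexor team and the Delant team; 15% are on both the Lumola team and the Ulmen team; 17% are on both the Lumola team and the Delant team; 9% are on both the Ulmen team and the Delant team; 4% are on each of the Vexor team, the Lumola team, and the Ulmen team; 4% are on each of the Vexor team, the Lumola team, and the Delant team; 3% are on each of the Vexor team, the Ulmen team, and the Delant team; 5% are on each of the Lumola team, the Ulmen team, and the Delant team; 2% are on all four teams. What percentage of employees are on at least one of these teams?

By inclusion-exclusion,
P(at least one) = 37 + 44 + 43 + 33 − 10 − 12 − 12 − 15 − 17 − 9 + 4 + 4 + 3 + 5 − 2 = 96%

96%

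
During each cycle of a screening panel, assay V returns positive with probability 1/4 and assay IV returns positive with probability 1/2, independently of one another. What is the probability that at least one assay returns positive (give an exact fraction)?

5/8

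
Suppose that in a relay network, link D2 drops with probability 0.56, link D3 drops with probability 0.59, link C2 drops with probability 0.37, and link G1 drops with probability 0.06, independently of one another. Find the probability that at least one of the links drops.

0.89316712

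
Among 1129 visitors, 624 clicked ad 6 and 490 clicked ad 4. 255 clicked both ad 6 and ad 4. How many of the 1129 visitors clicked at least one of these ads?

859

Apply inclusion-exclusion:
N(≥1) = 624 + 490 − 255 = 859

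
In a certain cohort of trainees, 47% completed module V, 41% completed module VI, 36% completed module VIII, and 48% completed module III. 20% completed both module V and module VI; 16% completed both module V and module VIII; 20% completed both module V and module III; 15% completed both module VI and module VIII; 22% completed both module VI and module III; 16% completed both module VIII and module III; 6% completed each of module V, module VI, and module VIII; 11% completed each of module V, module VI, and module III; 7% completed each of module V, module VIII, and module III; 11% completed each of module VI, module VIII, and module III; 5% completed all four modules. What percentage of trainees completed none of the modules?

By inclusion-exclusion,
P(union) = 47 + 41 + 36 + 48 − 20 − 16 − 20 − 15 − 22 − 16 + 6 + 11 + 7 + 11 − 5 = 93%
P(none) = 100% − 93% = 7%

7%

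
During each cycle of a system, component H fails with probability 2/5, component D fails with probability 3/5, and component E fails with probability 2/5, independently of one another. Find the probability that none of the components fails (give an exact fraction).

18/125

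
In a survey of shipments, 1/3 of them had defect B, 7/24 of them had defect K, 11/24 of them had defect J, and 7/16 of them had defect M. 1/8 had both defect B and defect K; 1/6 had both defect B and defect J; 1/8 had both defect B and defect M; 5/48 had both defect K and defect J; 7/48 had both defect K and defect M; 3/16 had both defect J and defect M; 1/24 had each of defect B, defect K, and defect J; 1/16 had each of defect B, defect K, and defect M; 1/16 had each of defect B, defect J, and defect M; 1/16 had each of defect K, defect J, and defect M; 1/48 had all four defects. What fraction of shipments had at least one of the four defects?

P(at least one) = 1/3 + 7/24 + 11/24 + 7/16 − 1/8 − 1/6 − 1/8 − 5/48 − 7/48 − 3/16 + 1/24 + 1/16 + 1/16 + 1/16 − 1/48 = 7/8

7/8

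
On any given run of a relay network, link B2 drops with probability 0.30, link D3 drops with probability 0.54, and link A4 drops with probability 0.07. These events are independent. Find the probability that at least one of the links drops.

P(none) = (1 − 0.30) × (1 − 0.54) × (1 − 0.07) = 0.70 × 0.46 × 0.93 = 0.29946
P(at least one) = 1 − 0.29946 = 0.70054

0.70054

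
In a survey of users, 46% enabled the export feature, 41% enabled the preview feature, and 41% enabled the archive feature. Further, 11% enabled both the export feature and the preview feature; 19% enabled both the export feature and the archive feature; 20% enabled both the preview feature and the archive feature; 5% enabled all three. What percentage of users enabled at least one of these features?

83%

Apply inclusion-exclusion:
P(at least one) = 46 + 41 + 41 − 11 − 19 − 20 + 5 = 83%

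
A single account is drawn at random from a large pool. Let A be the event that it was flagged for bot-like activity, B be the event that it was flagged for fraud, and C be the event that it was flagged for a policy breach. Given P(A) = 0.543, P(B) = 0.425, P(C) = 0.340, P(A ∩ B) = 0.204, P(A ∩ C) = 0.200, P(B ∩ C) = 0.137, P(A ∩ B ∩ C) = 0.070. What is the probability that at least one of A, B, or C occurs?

0.837

Using inclusion–exclusion:
P(A ∪ B ∪ C) = 0.543 + 0.425 + 0.340 − 0.204 − 0.200 − 0.137 + 0.070 = 0.837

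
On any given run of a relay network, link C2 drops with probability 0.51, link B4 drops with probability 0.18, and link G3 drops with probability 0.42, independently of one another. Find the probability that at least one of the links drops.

P(none) = (1 − 0.51) × (1 − 0.18) × (1 − 0.42) = 0.49 × 0.82 × 0.58 = 0.233044
P(at least one) = 1 − 0.233044 = 0.766956

0.766956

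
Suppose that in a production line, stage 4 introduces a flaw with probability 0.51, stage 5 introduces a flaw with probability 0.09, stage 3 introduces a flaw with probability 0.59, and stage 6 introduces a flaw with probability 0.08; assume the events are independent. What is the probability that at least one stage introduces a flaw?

0.83180652

P(none) = (1 − 0.51) × (1 − 0.09) × (1 − 0.59) × (1 − 0.08) = 0.49 × 0.91 × 0.41 × 0.92 = 0.16819348
P(at least one) = 1 − 0.16819348 = 0.83180652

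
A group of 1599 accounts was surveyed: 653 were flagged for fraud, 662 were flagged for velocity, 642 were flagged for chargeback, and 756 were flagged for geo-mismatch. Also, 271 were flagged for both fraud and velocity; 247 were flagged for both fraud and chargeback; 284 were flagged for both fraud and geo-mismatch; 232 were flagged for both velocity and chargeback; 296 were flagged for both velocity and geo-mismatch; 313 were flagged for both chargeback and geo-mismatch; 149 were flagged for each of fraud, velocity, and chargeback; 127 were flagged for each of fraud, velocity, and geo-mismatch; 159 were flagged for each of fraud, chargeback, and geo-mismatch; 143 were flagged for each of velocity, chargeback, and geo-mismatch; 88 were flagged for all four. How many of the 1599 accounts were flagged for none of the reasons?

N(≥1) = 653 + 662 + 642 + 756 − 271 − 247 − 284 − 232 − 296 − 313 + 149 + 127 + 159 + 143 − 88 = 1560
None: 1599 − 1560 = 39

39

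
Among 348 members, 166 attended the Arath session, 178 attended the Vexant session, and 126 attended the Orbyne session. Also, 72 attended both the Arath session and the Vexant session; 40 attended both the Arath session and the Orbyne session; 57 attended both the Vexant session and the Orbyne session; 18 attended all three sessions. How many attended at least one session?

319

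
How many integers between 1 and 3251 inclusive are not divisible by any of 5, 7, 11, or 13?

⌊3251/5⌋ + ⌊3251/7⌋ + ⌊3251/11⌋ + ⌊3251/13⌋ − ⌊3251/35⌋ − ⌊3251/55⌋ − ⌊3251/65⌋ − ⌊3251/77⌋ − ⌊3251/91⌋ − ⌊3251/143⌋ + ⌊3251/385⌋ + ⌊3251/455⌋ + ⌊3251/715⌋ + ⌊3251/1001⌋ − ⌊3251/5005⌋ = 650 + 464 + 295 + 250 − 92 − 59 − 50 − 42 − 35 − 22 + 8 + 7 + 4 + 3 − 0 = 1381
3251 − 1381 = 1870

1870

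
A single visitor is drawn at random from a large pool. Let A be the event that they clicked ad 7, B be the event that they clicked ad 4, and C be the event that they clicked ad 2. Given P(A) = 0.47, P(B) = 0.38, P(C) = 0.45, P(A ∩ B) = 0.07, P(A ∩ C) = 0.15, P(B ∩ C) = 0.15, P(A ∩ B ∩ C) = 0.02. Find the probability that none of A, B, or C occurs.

0.05

By inclusion-exclusion,
P(A ∪ B ∪ C) = 0.47 + 0.38 + 0.45 − 0.07 − 0.15 − 0.15 + 0.02 = 0.95
P(none) = 1 − 0.95 = 0.05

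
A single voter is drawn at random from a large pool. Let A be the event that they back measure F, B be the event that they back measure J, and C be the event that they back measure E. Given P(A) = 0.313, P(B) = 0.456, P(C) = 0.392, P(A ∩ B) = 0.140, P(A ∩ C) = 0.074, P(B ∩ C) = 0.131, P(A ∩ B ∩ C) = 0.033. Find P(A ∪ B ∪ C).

0.849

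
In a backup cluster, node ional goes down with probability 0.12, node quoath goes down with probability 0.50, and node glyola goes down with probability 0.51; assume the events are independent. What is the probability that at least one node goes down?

P(none) = (1 − 0.12) × (1 − 0.50) × (1 − 0.51) = 0.88 × 0.50 × 0.49 = 0.2156
P(at least one) = 1 − 0.2156 = 0.7844

0.7844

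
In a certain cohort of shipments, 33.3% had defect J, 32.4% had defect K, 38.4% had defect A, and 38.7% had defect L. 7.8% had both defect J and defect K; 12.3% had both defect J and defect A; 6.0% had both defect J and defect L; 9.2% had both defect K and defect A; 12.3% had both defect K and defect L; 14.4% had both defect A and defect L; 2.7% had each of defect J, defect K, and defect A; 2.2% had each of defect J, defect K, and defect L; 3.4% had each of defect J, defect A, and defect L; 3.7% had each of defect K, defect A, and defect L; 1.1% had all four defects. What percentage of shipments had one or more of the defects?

P(≥1) = 33.3 + 32.4 + 38.4 + 38.7 − 7.8 − 12.3 − 6.0 − 9.2 − 12.3 − 14.4 + 2.7 + 2.2 + 3.4 + 3.7 − 1.1 = 91.7%

91.7%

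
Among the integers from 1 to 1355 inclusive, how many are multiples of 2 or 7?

Using inclusion–exclusion:
677 + 193 − 96 = 774

774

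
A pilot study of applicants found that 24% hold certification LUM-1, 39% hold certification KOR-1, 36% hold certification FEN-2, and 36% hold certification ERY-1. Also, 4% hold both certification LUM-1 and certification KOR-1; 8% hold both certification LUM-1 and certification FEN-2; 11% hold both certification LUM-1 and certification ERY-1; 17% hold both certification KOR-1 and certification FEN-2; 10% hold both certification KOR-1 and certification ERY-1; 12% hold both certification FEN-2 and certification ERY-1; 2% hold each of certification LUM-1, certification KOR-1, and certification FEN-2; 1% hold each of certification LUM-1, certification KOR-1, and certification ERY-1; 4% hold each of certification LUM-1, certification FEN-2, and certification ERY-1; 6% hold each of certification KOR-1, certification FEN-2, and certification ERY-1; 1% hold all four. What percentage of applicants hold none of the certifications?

P(≥1) = 24 + 39 + 36 + 36 − 4 − 8 − 11 − 17 − 10 − 12 + 2 + 1 + 4 + 6 − 1 = 85%
P(none) = 100% − 85% = 15%

15%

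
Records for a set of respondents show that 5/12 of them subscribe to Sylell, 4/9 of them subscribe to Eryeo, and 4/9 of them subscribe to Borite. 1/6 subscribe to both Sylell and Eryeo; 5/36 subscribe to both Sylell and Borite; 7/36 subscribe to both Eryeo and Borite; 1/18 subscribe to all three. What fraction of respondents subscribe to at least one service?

31/36

By inclusion–exclusion:
P(union) = 5/12 + 4/9 + 4/9 − 1/6 − 5/36 − 7/36 + 1/18 = 31/36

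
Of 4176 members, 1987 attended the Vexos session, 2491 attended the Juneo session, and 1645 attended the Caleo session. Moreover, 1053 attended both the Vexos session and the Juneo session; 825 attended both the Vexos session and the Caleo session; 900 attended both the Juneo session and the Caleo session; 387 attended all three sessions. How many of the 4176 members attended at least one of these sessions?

|at least one| = 1987 + 2491 + 1645 − 1053 − 825 − 900 + 387 = 3732

3732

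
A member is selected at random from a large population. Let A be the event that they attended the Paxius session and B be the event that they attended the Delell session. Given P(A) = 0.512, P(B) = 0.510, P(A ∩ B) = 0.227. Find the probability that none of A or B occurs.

P(A ∪ B) = 0.512 + 0.510 − 0.227 = 0.795
P(none) = 1 − 0.795 = 0.205

0.205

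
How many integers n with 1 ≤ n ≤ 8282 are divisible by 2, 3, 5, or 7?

By inclusion–exclusion:
floor(8282/2) + floor(8282/3) + floor(8282/5) + floor(8282/7) − floor(8282/6) − floor(8282/10) − floor(8282/14) − floor(8282/15) − floor(8282/21) − floor(8282/35) + floor(8282/30) + floor(8282/42) + floor(8282/70) + floor(8282/105) − floor(8282/210) = 4141 + 2760 + 1656 + 1183 − 1380 − 828 − 591 − 552 − 394 − 236 + 276 + 197 + 118 + 78 − 39 = 6389

6389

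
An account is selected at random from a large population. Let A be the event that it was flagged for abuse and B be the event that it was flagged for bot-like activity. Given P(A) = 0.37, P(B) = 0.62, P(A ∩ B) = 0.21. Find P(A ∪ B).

0.78

Using inclusion–exclusion:
P(A ∪ B) = 0.37 + 0.62 − 0.21 = 0.78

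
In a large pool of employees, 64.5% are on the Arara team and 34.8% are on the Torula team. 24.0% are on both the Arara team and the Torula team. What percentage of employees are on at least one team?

75.3%

Using inclusion–exclusion:
P(union) = 64.5 + 34.8 − 24.0 = 75.3%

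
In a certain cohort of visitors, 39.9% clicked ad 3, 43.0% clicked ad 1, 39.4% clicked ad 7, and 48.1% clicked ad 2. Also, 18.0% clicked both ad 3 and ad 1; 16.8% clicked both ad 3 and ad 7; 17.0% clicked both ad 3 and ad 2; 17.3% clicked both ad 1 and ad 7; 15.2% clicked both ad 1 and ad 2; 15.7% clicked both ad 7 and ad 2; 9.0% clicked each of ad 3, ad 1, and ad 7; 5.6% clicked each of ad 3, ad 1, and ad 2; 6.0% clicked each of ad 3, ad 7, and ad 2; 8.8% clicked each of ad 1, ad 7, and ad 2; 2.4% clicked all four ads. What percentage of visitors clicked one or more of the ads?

By inclusion–exclusion:
P(at least one) = 39.9 + 43.0 + 39.4 + 48.1 − 18.0 − 16.8 − 17.0 − 17.3 − 15.2 − 15.7 + 9.0 + 5.6 + 6.0 + 8.8 − 2.4 = 97.4%

97.4%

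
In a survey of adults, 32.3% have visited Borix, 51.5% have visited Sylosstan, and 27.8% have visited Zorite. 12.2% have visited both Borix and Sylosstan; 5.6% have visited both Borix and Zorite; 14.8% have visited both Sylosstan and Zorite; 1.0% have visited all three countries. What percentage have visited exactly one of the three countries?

P(exactly one) = 32.3 + 51.5 + 27.8 − 2·12.2 − 2·5.6 − 2·14.8 + 3·1.0 = 49.4%

49.4%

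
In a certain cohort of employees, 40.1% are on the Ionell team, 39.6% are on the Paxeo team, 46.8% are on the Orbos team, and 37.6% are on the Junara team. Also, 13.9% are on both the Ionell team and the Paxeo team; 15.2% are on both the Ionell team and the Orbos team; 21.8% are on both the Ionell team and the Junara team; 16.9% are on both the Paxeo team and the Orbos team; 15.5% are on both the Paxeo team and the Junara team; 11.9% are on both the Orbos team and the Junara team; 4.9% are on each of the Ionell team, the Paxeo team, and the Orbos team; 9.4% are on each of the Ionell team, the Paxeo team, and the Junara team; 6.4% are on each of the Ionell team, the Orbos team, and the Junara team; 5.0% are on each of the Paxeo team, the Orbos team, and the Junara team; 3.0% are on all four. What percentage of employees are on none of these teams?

8.4%

P(union) = 40.1 + 39.6 + 46.8 + 37.6 − 13.9 − 15.2 − 21.8 − 16.9 − 15.5 − 11.9 + 4.9 + 9.4 + 6.4 + 5.0 − 3.0 = 91.6%
P(none) = 100% − 91.6% = 8.4%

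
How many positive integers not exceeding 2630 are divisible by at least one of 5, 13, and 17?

floor(2630/5) + floor(2630/13) + floor(2630/17) − floor(2630/65) − floor(2630/85) − floor(2630/221) + floor(2630/1105) = 526 + 202 + 154 − 40 − 30 − 11 + 2 = 803

803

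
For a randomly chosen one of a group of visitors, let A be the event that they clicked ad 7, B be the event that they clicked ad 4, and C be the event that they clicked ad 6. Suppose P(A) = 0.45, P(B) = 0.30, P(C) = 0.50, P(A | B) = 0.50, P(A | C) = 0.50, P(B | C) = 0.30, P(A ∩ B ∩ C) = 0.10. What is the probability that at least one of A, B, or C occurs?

0.80

P(A ∩ B) = P(B)·P(A|B) = 0.30 × 0.50 = 0.15
P(A ∩ C) = P(C)·P(A|C) = 0.50 × 0.50 = 0.25
P(B ∩ C) = P(C)·P(B|C) = 0.50 × 0.30 = 0.15
P(A ∪ B ∪ C) = 0.45 + 0.30 + 0.50 − 0.15 − 0.25 − 0.15 + 0.10 = 0.80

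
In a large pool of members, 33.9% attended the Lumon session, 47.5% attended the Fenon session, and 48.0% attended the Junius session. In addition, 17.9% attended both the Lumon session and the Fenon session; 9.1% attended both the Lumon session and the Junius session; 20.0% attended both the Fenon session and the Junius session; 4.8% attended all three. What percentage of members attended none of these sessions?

12.8%

By inclusion–exclusion:
P(≥1) = 33.9 + 47.5 + 48.0 − 17.9 − 9.1 − 20.0 + 4.8 = 87.2%
P(none) = 100% − 87.2% = 12.8%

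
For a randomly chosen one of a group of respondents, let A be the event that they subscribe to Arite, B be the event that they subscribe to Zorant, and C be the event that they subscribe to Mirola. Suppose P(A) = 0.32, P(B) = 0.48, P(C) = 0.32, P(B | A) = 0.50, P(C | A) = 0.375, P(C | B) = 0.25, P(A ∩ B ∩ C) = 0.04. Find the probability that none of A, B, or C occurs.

0.24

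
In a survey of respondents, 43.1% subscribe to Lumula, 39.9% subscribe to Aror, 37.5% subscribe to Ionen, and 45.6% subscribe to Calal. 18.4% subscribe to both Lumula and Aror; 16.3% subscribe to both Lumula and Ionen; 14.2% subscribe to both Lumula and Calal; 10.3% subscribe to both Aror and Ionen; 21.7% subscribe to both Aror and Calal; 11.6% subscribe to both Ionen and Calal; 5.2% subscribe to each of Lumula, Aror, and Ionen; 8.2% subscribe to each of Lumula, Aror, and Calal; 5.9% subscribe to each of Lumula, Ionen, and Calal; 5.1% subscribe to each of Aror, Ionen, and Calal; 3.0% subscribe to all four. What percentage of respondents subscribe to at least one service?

P(union) = 43.1 + 39.9 + 37.5 + 45.6 − 18.4 − 16.3 − 14.2 − 10.3 − 21.7 − 11.6 + 5.2 + 8.2 + 5.9 + 5.1 − 3.0 = 95.0%

95.0%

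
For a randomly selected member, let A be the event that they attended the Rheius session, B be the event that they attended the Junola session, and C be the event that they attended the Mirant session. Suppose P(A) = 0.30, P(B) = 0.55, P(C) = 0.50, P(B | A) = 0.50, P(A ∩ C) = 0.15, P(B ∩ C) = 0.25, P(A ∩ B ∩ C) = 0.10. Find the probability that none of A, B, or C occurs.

0.10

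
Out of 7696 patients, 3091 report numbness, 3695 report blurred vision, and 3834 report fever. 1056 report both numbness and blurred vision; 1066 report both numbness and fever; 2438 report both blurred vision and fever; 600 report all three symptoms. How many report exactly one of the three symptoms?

3300

By inclusion–exclusion (exactly-one form):
|exactly one| = 3091 + 3695 + 3834 − 2·1056 − 2·1066 − 2·2438 + 3·600 = 3300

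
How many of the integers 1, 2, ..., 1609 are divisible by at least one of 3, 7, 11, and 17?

Inclusion–exclusion gives
536 + 229 + 146 + 94 − 76 − 48 − 31 − 20 − 13 − 8 + 6 + 4 + 2 + 1 − 0 = 822

822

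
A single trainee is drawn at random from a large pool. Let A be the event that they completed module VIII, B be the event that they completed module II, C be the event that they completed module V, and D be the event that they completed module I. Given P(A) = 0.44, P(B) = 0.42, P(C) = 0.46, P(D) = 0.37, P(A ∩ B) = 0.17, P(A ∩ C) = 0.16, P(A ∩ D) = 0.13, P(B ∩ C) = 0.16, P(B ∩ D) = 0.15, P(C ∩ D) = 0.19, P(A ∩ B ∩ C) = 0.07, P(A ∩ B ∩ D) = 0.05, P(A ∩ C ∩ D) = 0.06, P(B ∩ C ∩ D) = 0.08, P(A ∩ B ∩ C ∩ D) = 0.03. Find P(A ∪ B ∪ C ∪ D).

0.96

P(A ∪ B ∪ C ∪ D) = 0.44 + 0.42 + 0.46 + 0.37 − 0.17 − 0.16 − 0.13 − 0.16 − 0.15 − 0.19 + 0.07 + 0.05 + 0.06 + 0.08 − 0.03 = 0.96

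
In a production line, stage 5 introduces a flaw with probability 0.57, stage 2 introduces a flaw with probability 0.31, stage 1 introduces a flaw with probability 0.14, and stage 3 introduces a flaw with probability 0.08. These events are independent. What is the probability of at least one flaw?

Independence gives P(none) = ∏(1 − pᵢ).
P(none) = (1 − 0.57) × (1 − 0.31) × (1 − 0.14) × (1 − 0.08) = 0.43 × 0.69 × 0.86 × 0.92 = 0.23474904
P(at least one) = 1 − 0.23474904 = 0.76525096

0.76525096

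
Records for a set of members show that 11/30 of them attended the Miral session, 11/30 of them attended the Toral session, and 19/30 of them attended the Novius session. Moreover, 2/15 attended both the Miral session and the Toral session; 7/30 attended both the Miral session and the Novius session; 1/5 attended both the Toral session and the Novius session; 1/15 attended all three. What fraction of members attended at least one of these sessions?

13/15

Apply inclusion-exclusion:
P(at least one) = 11/30 + 11/30 + 19/30 − 2/15 − 7/30 − 1/5 + 1/15 = 13/15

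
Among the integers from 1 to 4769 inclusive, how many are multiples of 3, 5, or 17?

Inclusion–exclusion gives
1589 + 953 + 280 − 317 − 93 − 56 + 18 = 2374

2374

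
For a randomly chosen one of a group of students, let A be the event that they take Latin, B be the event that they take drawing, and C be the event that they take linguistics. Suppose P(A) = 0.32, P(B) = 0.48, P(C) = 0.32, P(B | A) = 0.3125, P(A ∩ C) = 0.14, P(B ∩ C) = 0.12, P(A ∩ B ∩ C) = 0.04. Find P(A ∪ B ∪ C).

0.80

P(A ∩ B) = P(A)·P(B|A) = 0.32 × 0.3125 = 0.10
Inclusion–exclusion gives
P(A ∪ B ∪ C) = 0.32 + 0.48 + 0.32 − 0.10 − 0.14 − 0.12 + 0.04 = 0.80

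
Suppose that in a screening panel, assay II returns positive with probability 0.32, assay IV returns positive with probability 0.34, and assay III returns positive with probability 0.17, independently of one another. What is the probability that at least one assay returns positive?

Independence gives P(none) = ∏(1 − pᵢ).
P(none) = (1 − 0.32) × (1 − 0.34) × (1 − 0.17) = 0.68 × 0.66 × 0.83 = 0.372504
P(at least one) = 1 − 0.372504 = 0.627496

0.627496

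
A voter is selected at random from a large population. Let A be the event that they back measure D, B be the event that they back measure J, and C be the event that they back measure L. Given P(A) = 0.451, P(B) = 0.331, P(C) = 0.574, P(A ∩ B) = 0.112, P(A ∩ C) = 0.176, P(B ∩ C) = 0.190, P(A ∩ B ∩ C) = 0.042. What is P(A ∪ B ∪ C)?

P(A ∪ B ∪ C) = 0.451 + 0.331 + 0.574 − 0.112 − 0.176 − 0.190 + 0.042 = 0.920

0.920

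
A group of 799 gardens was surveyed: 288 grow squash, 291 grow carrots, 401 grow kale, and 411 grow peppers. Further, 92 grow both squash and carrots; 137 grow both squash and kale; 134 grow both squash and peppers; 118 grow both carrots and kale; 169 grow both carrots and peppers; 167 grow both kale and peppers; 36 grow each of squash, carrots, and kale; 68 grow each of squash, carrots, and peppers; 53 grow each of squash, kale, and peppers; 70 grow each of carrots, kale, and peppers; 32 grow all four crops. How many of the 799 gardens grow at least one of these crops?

Apply inclusion-exclusion:
|at least one| = 288 + 291 + 401 + 411 − 92 − 137 − 134 − 118 − 169 − 167 + 36 + 68 + 53 + 70 − 32 = 769

769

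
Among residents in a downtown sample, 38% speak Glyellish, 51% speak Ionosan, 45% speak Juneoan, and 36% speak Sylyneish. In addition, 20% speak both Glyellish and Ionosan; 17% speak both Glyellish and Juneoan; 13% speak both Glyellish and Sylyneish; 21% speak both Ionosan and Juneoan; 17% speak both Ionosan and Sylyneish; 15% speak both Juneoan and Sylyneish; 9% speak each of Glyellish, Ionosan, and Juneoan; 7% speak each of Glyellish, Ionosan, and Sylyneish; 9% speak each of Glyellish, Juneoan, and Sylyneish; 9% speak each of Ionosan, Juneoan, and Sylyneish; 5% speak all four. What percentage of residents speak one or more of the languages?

Inclusion–exclusion gives
P(union) = 38 + 51 + 45 + 36 − 20 − 17 − 13 − 21 − 17 − 15 + 9 + 7 + 9 + 9 − 5 = 96%

96%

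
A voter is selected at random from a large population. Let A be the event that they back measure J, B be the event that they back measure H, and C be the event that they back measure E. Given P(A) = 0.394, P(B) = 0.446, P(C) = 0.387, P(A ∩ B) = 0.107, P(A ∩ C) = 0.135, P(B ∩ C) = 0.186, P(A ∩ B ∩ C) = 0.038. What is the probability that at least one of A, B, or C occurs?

0.837

P(A ∪ B ∪ C) = 0.394 + 0.446 + 0.387 − 0.107 − 0.135 − 0.186 + 0.038 = 0.837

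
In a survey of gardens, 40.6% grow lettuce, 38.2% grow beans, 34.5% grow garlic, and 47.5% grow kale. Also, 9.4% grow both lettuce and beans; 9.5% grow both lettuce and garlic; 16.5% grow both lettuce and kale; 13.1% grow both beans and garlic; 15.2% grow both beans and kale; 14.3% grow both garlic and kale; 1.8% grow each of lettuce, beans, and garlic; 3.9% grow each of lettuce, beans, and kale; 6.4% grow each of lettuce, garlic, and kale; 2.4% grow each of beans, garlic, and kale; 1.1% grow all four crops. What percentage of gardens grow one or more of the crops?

P(union) = 40.6 + 38.2 + 34.5 + 47.5 − 9.4 − 9.5 − 16.5 − 13.1 − 15.2 − 14.3 + 1.8 + 3.9 + 6.4 + 2.4 − 1.1 = 96.2%

96.2%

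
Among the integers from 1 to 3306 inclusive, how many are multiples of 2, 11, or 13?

Apply inclusion-exclusion:
floor(3306/2) + floor(3306/11) + floor(3306/13) − floor(3306/22) − floor(3306/26) − floor(3306/143) + floor(3306/286) = 1653 + 300 + 254 − 150 − 127 − 23 + 11 = 1918

1918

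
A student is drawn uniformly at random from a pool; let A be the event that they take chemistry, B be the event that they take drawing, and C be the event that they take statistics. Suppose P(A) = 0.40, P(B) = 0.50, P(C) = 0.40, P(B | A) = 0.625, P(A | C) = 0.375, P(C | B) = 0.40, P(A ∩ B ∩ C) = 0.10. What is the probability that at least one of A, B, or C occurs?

P(A ∩ B) = P(A)·P(B|A) = 0.40 × 0.625 = 0.25
P(A ∩ C) = P(C)·P(A|C) = 0.40 × 0.375 = 0.15
P(B ∩ C) = P(B)·P(C|B) = 0.50 × 0.40 = 0.20
By inclusion-exclusion,
P(A ∪ B ∪ C) = 0.40 + 0.50 + 0.40 − 0.25 − 0.15 − 0.20 + 0.10 = 0.80

0.80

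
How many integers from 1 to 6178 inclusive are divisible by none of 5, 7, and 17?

floor(6178/5) + floor(6178/7) + floor(6178/17) − floor(6178/35) − floor(6178/85) − floor(6178/119) + floor(6178/595) = 1235 + 882 + 363 − 176 − 72 − 51 + 10 = 2191
6178 − 2191 = 3987

3987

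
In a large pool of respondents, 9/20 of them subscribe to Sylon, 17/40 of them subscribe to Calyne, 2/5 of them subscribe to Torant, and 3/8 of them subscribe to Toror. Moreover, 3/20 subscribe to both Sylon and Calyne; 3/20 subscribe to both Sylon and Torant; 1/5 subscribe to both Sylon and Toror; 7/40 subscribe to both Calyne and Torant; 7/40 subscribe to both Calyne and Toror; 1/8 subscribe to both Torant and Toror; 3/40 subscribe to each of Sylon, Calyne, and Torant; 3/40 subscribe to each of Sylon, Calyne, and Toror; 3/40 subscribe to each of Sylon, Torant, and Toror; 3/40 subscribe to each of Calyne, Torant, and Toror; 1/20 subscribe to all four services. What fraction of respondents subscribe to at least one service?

P(union) = 9/20 + 17/40 + 2/5 + 3/8 − 3/20 − 3/20 − 1/5 − 7/40 − 7/40 − 1/8 + 3/40 + 3/40 + 3/40 + 3/40 − 1/20 = 37/40

37/40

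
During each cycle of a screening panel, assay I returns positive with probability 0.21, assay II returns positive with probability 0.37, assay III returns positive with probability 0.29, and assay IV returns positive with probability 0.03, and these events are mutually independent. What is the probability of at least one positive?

Since the events are independent, P(none) is the product of the individual non-occurrence probabilities.
P(none) = (1 − 0.21) × (1 − 0.37) × (1 − 0.29) × (1 − 0.03) = 0.79 × 0.63 × 0.71 × 0.97 = 0.34276599
P(at least one) = 1 − 0.34276599 = 0.65723401

0.65723401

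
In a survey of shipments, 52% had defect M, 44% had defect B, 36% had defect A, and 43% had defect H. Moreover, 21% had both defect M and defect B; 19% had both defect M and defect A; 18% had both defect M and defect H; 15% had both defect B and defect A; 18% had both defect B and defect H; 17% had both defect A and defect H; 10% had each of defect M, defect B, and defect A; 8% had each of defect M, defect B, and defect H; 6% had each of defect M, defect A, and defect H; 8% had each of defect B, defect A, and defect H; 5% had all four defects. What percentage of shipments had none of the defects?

6%

P(union) = 52 + 44 + 36 + 43 − 21 − 19 − 18 − 15 − 18 − 17 + 10 + 8 + 6 + 8 − 5 = 94%
P(none) = 100% − 94% = 6%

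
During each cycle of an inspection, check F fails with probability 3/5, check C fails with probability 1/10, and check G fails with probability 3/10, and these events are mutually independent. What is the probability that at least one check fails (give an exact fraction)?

Independence gives P(none) = ∏(1 − pᵢ).
P(none) = (1 − 3/5) × (1 − 1/10) × (1 − 3/10) = 2/5 × 9/10 × 7/10 = 63/250
P(at least one) = 1 − 63/250 = 187/250

187/250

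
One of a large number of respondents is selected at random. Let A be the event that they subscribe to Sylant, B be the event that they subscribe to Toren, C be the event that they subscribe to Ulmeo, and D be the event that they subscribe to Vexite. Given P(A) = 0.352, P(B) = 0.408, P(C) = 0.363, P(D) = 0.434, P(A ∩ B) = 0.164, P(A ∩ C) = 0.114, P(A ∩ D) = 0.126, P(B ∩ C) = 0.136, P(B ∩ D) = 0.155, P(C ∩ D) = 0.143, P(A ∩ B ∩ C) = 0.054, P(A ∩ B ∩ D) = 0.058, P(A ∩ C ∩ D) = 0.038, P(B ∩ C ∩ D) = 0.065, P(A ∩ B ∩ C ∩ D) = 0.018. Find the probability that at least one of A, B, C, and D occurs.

0.916

P(A ∪ B ∪ C ∪ D) = 0.352 + 0.408 + 0.363 + 0.434 − 0.164 − 0.114 − 0.126 − 0.136 − 0.155 − 0.143 + 0.054 + 0.058 + 0.038 + 0.065 − 0.018 = 0.916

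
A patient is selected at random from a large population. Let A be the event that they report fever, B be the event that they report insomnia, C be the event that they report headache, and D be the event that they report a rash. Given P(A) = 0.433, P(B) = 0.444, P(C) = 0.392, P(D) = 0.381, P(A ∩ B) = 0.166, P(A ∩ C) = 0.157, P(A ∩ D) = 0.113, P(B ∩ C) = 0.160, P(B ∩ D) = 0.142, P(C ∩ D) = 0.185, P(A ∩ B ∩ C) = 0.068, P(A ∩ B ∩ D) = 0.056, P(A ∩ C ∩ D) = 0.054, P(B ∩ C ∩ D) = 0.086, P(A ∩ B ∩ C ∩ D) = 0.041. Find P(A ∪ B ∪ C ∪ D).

0.950

Apply inclusion-exclusion:
P(A ∪ B ∪ C ∪ D) = 0.433 + 0.444 + 0.392 + 0.381 − 0.166 − 0.157 − 0.113 − 0.160 − 0.142 − 0.185 + 0.068 + 0.056 + 0.054 + 0.086 − 0.041 = 0.950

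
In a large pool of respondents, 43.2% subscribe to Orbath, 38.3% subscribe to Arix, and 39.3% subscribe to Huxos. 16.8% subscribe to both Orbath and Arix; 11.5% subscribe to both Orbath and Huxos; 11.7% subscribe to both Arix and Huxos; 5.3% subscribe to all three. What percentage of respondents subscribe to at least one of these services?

P(union) = 43.2 + 38.3 + 39.3 − 16.8 − 11.5 − 11.7 + 5.3 = 86.1%

86.1%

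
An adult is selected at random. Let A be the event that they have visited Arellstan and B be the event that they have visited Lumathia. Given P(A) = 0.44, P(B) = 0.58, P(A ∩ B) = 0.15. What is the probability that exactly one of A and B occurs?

0.72

P(exactly one) = 0.44 + 0.58 − 2·0.15 = 0.72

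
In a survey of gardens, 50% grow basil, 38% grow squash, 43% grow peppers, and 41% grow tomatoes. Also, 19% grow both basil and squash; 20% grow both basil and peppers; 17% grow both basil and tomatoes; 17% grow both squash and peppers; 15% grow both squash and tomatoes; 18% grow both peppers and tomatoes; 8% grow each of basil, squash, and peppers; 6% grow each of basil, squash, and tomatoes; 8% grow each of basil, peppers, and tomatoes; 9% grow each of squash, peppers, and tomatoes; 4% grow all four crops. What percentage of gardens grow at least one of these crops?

93%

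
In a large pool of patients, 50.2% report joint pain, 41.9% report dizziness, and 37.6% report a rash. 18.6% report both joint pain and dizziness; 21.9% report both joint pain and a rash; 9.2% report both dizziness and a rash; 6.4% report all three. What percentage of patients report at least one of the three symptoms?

Apply inclusion-exclusion:
P(union) = 50.2 + 41.9 + 37.6 − 18.6 − 21.9 − 9.2 + 6.4 = 86.4%

86.4%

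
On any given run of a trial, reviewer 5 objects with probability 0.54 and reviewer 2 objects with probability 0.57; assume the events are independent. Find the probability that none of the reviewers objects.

P(none) = (1 − 0.54) × (1 − 0.57) = 0.46 × 0.43 = 0.1978

0.1978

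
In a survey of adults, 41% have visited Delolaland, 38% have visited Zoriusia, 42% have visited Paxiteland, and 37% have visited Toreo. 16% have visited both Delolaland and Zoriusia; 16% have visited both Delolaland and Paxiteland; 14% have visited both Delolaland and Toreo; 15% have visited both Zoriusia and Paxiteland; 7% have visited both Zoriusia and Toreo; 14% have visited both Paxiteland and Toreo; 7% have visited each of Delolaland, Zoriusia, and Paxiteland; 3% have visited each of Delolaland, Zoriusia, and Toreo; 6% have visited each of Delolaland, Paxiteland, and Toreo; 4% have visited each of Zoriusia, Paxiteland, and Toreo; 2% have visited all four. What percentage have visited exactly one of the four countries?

By inclusion–exclusion (exactly-one form):
P(exactly one) = 41 + 38 + 42 + 37 − 2·16 − 2·16 − 2·14 − 2·15 − 2·7 − 2·14 + 3·7 + 3·3 + 3·6 + 3·4 − 4·2 = 46%

46%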